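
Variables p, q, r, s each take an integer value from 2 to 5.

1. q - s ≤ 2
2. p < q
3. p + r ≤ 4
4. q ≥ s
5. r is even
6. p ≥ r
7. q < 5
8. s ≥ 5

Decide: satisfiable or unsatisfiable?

From constraints 4 and 8: q ≥ s and s ≥ 5, so q ≥ 5. From constraint 7: q ≤ 4. But 4 < 5, so no value of q works.

Unsatisfiable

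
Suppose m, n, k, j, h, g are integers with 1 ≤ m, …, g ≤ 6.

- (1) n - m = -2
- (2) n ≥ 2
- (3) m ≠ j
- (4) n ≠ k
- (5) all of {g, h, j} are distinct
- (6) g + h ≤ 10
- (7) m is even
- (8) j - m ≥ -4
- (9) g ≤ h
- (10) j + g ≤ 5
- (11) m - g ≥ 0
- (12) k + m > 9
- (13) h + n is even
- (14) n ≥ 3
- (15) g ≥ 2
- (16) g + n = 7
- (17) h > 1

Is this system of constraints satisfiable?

Satisfiable

Try m = 6, n = 4, k = 6, j = 2, h = 6, g = 3.
Check constraint 1: n - m = -2; constraint 6: g + h = 9; constraint 8: j - m = -4. The remaining constraints are straightforward to verify.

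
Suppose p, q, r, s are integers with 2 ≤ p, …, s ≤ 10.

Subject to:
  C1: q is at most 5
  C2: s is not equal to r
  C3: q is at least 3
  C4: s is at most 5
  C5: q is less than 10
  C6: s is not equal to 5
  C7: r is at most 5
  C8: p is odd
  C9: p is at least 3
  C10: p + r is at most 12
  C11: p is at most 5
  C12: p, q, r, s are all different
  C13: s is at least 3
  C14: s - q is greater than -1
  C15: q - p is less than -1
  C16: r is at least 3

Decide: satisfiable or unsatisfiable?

Constraints 1, 3, 4, 7, 9, 11, 13, and 16 confine each of p, q, r, s to the 3 values {3, …, 5}.
Constraint 12 requires all 4 of them to be distinct, but only 3 values are available — impossible by the pigeonhole principle.

Unsatisfiable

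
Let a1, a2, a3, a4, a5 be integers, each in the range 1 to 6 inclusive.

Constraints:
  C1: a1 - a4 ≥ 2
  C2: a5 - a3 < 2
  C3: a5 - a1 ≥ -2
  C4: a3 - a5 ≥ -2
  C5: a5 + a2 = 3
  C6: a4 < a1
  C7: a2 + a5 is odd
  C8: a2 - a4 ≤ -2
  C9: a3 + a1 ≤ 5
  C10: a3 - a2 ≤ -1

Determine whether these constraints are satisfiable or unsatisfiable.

Constraints 1, 3, 4, 8, and 10 give a3 − a5 ≥ -2, a5 − a1 ≥ -2, a1 − a4 ≥ 2, a4 − a2 ≥ 2, a2 − a3 ≥ 1.
Adding all 5 inequalities: the left sides telescope to 0, and the right sides sum to (-2) + (-2) + 2 + 2 + 1 = 1. So 0 ≥ 1, which is false.

Unsatisfiable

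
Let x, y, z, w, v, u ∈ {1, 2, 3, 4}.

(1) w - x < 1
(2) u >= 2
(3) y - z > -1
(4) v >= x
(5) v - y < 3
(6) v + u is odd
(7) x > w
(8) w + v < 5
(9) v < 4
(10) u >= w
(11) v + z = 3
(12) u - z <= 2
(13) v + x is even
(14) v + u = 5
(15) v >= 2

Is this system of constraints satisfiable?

Try x = 2, y = 1, z = 1, w = 1, v = 2, u = 3.
Check constraint 1: w - x = -1; constraint 3: y - z = 0. The remaining constraints are straightforward to verify.

Satisfiable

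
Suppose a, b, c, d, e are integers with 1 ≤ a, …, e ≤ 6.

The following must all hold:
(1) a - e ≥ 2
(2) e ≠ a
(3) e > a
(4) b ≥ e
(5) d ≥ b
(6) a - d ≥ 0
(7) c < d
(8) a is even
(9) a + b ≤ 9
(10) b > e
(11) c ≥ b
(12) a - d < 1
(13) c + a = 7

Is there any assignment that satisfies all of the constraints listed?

Constraints 3, 6, 7, 10, and 11 give c < d, d ≤ a, a < e, e < b, b ≤ c. Chaining: c < d ≤ a < e < b ≤ c, which forces c < c — impossible.

Unsatisfiable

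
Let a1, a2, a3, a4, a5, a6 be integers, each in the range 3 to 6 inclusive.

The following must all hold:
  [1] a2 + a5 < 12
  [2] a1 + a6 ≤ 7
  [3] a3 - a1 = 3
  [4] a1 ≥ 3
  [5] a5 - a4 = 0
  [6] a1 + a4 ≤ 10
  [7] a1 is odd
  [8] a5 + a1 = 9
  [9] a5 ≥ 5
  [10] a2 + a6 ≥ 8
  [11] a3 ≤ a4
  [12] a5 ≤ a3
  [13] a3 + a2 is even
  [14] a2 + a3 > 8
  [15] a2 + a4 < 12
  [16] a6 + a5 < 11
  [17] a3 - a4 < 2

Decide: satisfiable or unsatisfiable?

Satisfiable

The assignment a1 = 3, a2 = 4, a3 = 6, a4 = 6, a5 = 6, a6 = 4 works:
  constraint 1 holds since a2 + a5 = 10.
  constraint 2 holds since a1 + a6 = 7.
The rest check out directly.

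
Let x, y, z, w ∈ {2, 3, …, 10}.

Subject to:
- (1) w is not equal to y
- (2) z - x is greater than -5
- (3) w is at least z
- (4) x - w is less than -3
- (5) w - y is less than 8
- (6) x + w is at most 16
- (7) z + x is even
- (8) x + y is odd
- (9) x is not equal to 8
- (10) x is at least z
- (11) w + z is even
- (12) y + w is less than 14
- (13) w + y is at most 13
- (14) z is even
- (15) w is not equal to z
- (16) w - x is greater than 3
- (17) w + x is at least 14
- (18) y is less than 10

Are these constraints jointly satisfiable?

Try x = 6, y = 3, z = 4, w = 10.
Check constraint 2: z - x = -2; constraint 4: x - w = -4. The remaining constraints are straightforward to verify.

Satisfiable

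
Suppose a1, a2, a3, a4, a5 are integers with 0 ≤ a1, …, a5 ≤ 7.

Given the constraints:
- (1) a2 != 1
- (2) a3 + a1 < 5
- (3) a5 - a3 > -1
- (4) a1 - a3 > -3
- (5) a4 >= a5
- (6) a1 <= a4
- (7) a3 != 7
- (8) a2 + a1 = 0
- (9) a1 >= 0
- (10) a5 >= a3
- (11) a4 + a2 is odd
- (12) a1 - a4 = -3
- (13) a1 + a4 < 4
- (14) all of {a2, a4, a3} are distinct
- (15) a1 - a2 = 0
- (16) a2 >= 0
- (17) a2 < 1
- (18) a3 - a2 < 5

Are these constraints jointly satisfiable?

One satisfying assignment is a1 = 0, a2 = 0, a3 = 2, a4 = 3, a5 = 2.
For the less obvious constraints — constraint 2: a3 + a1 = 2; constraint 3: a5 - a3 = 0; constraint 4: a1 - a3 = -2 — and the others hold by inspection.

Satisfiable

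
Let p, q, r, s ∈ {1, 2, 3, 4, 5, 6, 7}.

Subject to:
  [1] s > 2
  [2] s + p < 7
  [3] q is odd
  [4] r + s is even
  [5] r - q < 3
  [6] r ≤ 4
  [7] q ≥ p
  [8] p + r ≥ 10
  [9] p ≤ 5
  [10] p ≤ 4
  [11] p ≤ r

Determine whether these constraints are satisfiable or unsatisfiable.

Unsatisfiable

From constraint 9: p ≤ 5. From constraint 6: r ≤ 4. Hence p + r ≤ 9. But constraint 8 requires p + r ≥ 10, and 10 > 9. Contradiction.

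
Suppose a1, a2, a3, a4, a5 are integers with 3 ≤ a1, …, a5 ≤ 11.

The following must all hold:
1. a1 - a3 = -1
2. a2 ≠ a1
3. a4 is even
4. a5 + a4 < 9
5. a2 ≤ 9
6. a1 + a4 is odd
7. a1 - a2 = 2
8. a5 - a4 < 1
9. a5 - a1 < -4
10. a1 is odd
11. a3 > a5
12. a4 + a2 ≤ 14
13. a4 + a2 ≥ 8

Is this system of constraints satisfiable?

Satisfiable

The assignment a1 = 9, a2 = 7, a3 = 10, a4 = 4, a5 = 4 works:
  constraint 1 holds since a1 - a3 = -1.
  constraint 4 holds since a5 + a4 = 8.
The rest check out directly.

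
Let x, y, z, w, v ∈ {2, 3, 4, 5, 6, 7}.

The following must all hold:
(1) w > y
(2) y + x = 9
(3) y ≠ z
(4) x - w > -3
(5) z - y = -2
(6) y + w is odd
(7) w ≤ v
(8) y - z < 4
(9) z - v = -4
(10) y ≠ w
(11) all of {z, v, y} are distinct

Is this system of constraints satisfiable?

Satisfiable

The assignment x = 4, y = 5, z = 3, w = 6, v = 7 works:
  constraint 2 holds since y + x = 9.
  constraint 4 holds since x - w = -2.
The rest check out directly.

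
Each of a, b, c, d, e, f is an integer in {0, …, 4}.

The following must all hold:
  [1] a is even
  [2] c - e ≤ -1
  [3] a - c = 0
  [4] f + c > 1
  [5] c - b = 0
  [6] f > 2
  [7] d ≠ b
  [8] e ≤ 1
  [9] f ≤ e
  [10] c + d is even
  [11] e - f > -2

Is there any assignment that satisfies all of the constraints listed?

Unsatisfiable

From constraint 6: f ≥ 3. From constraints 8 and 9: f ≤ e and e ≤ 1, so f ≤ 1. But 1 < 3, so no value of f works.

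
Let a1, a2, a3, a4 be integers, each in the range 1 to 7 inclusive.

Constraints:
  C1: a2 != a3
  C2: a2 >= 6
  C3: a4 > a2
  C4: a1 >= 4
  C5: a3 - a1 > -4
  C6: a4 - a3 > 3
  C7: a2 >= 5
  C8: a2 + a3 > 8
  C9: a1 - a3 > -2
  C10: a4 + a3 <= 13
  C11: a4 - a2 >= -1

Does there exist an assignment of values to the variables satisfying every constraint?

Satisfiable

Take a1 = 4, a2 = 6, a3 = 3, a4 = 7. Then constraint 5: a3 - a1 = -1; constraint 6: a4 - a3 = 4, and every other listed constraint is also met.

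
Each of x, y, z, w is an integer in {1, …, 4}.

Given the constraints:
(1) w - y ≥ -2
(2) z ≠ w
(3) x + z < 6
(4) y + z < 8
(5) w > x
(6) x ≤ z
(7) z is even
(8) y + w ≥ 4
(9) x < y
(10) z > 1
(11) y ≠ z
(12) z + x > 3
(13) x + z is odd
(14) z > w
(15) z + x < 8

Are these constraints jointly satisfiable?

Satisfiable

One satisfying assignment is x = 1, y = 3, z = 4, w = 3.
For the less obvious constraints — constraint 1: w - y = 0; constraint 3: x + z = 5; constraint 4: y + z = 7 — and the others hold by inspection.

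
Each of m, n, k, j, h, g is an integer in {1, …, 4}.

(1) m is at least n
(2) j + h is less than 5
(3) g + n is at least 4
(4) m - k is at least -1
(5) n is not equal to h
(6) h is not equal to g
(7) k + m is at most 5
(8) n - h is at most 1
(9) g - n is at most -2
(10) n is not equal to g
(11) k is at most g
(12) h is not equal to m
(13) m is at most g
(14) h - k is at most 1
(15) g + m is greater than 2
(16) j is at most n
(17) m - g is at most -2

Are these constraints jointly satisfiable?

Constraints 4, 8, 9, 14, and 17 give g − m ≥ 2, m − k ≥ -1, k − h ≥ -1, h − n ≥ -1, n − g ≥ 2.
Adding all 5 inequalities: the left sides telescope to 0, and the right sides sum to 2 + (-1) + (-1) + (-1) + 2 = 1. So 0 ≥ 1, which is false.

Unsatisfiable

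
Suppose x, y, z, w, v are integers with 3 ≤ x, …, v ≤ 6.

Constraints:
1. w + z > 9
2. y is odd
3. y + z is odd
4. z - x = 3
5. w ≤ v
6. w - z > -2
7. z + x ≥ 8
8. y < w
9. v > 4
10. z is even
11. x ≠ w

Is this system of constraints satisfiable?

Satisfiable

Take x = 3, y = 5, z = 6, w = 6, v = 6. Then constraint 1: w + z = 12; constraint 4: z - x = 3; constraint 6: w - z = 0, and every other listed constraint is also met.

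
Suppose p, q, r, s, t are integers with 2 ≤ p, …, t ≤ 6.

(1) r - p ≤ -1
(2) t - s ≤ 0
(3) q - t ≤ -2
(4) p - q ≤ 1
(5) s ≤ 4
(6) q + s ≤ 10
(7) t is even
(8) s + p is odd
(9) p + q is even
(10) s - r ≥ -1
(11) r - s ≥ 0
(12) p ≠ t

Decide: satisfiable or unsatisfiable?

Constraints 1, 2, 3, 4, and 11 give t − q ≥ 2, q − p ≥ -1, p − r ≥ 1, r − s ≥ 0, s − t ≥ 0.
Adding all 5 inequalities: the left sides telescope to 0, and the right sides sum to 2 + (-1) + 1 + 0 + 0 = 2. So 0 ≥ 2, which is false.

Unsatisfiable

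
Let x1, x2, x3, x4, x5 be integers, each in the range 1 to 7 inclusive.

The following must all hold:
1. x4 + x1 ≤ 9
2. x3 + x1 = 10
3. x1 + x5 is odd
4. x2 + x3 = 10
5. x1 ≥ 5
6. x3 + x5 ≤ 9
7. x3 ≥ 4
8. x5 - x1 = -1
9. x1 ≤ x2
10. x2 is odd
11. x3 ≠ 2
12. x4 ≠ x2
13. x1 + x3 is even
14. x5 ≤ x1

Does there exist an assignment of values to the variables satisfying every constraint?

The assignment x1 = 5, x2 = 5, x3 = 5, x4 = 1, x5 = 4 works:
  constraint 1 holds since x4 + x1 = 6.
  constraint 2 holds since x3 + x1 = 10.
  constraint 4 holds since x2 + x3 = 10.
The rest check out directly.

Satisfiable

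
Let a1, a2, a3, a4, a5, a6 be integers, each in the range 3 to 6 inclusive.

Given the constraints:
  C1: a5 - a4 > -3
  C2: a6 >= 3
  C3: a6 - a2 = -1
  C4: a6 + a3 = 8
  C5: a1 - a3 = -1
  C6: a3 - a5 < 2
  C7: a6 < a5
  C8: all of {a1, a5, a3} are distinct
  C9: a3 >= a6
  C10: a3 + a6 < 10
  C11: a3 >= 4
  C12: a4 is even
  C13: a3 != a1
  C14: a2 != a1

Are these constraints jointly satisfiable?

Try a1 = 3, a2 = 5, a3 = 4, a4 = 6, a5 = 5, a6 = 4.
Check constraint 1: a5 - a4 = -1; constraint 3: a6 - a2 = -1; constraint 4: a6 + a3 = 8. The remaining constraints are straightforward to verify.

Satisfiable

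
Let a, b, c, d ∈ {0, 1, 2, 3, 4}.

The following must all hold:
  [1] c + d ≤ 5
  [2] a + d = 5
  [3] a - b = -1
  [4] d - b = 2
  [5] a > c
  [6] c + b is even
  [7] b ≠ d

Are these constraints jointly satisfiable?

Satisfiable

One satisfying assignment is a = 1, b = 2, c = 0, d = 4.
For the less obvious constraints — constraint 1: c + d = 4; constraint 2: a + d = 5; constraint 3: a - b = -1 — and the others hold by inspection.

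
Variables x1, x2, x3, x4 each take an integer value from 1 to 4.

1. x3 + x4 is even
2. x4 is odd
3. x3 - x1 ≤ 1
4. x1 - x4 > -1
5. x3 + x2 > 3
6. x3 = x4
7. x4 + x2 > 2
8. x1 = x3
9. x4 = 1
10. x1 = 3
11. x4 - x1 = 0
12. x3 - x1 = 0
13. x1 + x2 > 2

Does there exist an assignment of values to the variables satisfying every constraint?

Constraint 10 fixes x1 = 3 and constraint 9 fixes x4 = 1. Constraints 6 and 8 give x1 = x3 = x4, so x1 = x4. But 3 ≠ 1 — contradiction.

Unsatisfiable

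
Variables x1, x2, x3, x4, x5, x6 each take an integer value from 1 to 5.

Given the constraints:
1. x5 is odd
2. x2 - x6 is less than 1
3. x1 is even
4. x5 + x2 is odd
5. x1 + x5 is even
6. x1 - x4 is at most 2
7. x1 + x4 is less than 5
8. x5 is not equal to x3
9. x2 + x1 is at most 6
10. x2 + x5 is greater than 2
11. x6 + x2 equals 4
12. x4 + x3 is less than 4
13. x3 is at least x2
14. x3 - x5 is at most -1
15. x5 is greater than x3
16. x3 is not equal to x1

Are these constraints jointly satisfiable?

Unsatisfiable

Constraint 3 makes x1 even and constraint 1 makes x5 odd, so x1 + x5 must be odd. Constraint 5 says x1 + x5 is even — contradiction.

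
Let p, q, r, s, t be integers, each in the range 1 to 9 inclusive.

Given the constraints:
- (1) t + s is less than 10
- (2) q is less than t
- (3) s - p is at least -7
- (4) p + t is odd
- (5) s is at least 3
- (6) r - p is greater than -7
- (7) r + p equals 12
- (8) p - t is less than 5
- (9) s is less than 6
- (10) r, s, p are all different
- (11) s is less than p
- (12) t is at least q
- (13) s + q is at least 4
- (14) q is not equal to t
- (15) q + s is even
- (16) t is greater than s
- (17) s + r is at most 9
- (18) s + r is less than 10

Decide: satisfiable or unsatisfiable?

One satisfying assignment is p = 8, q = 3, r = 4, s = 3, t = 5.
For the less obvious constraints — constraint 1: t + s = 8; constraint 3: s - p = -5 — and the others hold by inspection.

Satisfiable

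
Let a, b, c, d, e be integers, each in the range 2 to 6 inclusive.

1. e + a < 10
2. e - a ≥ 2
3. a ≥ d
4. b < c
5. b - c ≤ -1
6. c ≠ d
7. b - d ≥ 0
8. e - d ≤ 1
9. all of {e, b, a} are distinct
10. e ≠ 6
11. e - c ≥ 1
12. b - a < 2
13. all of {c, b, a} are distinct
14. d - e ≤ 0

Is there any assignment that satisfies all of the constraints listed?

Unsatisfiable

Constraints 5, 7, 8, and 11 give d − e ≥ -1, e − c ≥ 1, c − b ≥ 1, b − d ≥ 0.
Adding all 4 inequalities: the left sides telescope to 0, and the right sides sum to (-1) + 1 + 1 + 0 = 1. So 0 ≥ 1, which is false.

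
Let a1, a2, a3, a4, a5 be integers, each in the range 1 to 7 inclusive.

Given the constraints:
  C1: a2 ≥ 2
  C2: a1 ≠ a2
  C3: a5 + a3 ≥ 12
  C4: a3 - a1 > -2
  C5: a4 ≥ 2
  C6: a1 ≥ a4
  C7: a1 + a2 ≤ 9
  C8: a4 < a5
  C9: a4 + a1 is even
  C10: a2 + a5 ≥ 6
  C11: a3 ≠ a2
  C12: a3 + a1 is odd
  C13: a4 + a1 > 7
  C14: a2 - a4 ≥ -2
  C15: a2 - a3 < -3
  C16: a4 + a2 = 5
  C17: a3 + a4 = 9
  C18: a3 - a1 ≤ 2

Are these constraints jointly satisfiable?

One satisfying assignment is a1 = 7, a2 = 2, a3 = 6, a4 = 3, a5 = 6.
For the less obvious constraints — constraint 3: a5 + a3 = 12; constraint 4: a3 - a1 = -1; constraint 7: a1 + a2 = 9 — and the others hold by inspection.

Satisfiable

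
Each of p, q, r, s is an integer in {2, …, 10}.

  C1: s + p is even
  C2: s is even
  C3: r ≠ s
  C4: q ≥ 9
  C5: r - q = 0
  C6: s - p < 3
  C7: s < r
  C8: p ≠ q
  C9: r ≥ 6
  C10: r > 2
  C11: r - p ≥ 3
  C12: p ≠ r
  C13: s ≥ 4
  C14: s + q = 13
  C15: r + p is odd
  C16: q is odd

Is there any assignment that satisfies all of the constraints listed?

One satisfying assignment is p = 4, q = 9, r = 9, s = 4.
For the less obvious constraints — constraint 5: r - q = 0; constraint 6: s - p = 0 — and the others hold by inspection.

Satisfiable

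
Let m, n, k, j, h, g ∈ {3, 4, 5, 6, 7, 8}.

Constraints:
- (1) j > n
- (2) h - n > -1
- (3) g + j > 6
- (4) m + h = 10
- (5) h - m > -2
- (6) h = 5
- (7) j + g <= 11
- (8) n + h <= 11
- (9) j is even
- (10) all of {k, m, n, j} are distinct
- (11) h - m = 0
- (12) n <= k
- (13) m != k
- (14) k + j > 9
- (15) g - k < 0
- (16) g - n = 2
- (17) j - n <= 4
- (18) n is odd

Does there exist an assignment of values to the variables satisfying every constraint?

Satisfiable

The assignment m = 5, n = 3, k = 7, j = 4, h = 5, g = 5 works:
  constraint 2 holds since h - n = 2.
  constraint 3 holds since g + j = 9.
The rest check out directly.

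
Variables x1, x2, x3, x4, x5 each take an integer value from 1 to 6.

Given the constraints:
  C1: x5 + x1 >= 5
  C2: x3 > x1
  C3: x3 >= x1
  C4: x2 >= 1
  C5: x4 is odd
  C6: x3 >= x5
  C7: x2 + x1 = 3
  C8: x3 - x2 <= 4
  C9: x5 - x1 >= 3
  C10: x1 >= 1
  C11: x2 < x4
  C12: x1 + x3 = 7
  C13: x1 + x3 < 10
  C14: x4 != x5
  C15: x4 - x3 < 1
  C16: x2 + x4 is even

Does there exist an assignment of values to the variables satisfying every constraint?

The assignment x1 = 2, x2 = 1, x3 = 5, x4 = 3, x5 = 5 works:
  constraint 1 holds since x5 + x1 = 7.
  constraint 7 holds since x2 + x1 = 3.
The rest check out directly.

Satisfiable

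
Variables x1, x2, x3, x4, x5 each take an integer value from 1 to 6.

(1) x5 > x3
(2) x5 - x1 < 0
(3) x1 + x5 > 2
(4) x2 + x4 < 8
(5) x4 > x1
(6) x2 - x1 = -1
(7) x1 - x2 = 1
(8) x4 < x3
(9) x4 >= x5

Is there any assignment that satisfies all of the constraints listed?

Constraints 1, 2, 5, and 8 give x3 < x5, x5 < x1, x1 < x4, x4 < x3. Chaining: x3 < x5 < x1 < x4 < x3, which forces x3 < x3 — impossible.

Unsatisfiable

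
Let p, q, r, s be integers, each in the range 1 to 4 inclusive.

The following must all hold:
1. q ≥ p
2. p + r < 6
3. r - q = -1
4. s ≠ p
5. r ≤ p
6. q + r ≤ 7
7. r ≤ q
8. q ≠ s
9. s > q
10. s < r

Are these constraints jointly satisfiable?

Constraints 1, 5, 9, and 10 give r ≤ p, p ≤ q, q < s, s < r. Chaining: r ≤ p ≤ q < s < r, which forces r < r — impossible.

Unsatisfiable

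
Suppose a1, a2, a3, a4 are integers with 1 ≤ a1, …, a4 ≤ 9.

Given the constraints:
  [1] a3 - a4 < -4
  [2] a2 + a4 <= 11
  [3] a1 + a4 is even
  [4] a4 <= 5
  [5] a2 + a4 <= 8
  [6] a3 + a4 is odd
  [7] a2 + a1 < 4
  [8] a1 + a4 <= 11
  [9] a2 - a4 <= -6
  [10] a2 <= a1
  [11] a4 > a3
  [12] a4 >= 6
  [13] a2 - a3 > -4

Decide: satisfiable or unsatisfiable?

From constraint 12: a4 ≥ 6. From constraint 4: a4 ≤ 5. But 5 < 6, so no value of a4 works.

Unsatisfiable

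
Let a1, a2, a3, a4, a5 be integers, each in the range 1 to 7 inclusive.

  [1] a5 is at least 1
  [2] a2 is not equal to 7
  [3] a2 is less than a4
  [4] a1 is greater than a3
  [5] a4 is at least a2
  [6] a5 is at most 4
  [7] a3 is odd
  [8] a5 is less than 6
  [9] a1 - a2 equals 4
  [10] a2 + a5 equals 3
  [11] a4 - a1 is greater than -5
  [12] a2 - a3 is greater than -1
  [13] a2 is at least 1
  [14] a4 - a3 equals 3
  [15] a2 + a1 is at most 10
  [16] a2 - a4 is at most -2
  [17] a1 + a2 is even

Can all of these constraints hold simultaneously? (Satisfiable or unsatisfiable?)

Setting (a1, a2, a3, a4, a5) = (6, 2, 1, 4, 1) satisfies everything: constraint 9: a1 - a2 = 4; constraint 10: a2 + a5 = 3; constraint 11: a4 - a1 = -2, and the others follow.

Satisfiable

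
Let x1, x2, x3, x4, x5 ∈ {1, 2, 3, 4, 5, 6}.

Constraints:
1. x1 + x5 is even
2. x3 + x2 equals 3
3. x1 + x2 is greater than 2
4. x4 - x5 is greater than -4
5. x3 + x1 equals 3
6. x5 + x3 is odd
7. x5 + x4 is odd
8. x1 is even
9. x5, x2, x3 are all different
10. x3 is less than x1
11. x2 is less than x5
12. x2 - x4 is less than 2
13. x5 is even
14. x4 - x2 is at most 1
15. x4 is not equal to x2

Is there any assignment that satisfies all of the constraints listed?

One satisfying assignment is x1 = 2, x2 = 2, x3 = 1, x4 = 3, x5 = 6.
For the less obvious constraints — constraint 2: x3 + x2 = 3; constraint 3: x1 + x2 = 4; constraint 4: x4 - x5 = -3 — and the others hold by inspection.

Satisfiable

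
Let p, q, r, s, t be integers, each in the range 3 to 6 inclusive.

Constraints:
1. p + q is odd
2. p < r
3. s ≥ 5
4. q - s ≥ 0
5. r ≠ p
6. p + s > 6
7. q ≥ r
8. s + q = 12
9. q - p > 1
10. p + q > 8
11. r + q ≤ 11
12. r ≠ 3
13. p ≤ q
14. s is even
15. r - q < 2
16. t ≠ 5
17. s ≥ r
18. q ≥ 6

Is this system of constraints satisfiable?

Satisfiable

The assignment p = 3, q = 6, r = 5, s = 6, t = 3 works:
  constraint 4 holds since q - s = 0.
  constraint 6 holds since p + s = 9.
The rest check out directly.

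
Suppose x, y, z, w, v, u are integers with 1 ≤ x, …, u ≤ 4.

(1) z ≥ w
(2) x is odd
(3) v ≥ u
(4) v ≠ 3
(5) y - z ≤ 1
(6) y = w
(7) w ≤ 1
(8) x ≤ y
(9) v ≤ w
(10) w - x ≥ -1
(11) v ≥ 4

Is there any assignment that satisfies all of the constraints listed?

From constraint 11: v ≥ 4. From constraints 7 and 9: v ≤ w and w ≤ 1, so v ≤ 1. But 1 < 4, so no value of v works.

Unsatisfiable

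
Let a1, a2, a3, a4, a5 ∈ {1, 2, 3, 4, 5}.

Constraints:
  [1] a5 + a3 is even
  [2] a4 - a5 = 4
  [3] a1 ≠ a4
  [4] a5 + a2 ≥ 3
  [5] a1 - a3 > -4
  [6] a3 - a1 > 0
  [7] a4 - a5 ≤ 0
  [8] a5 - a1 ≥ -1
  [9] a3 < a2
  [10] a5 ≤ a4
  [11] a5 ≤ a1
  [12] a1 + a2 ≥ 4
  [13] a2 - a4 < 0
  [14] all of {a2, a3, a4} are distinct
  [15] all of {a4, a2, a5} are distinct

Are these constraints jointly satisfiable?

Unsatisfiable

Constraints 6, 7, 9, 11, and 13 give a2 < a4, a4 ≤ a5, a5 ≤ a1, a1 < a3, a3 < a2. Chaining: a2 < a4 ≤ a5 ≤ a1 < a3 < a2, which forces a2 < a2 — impossible.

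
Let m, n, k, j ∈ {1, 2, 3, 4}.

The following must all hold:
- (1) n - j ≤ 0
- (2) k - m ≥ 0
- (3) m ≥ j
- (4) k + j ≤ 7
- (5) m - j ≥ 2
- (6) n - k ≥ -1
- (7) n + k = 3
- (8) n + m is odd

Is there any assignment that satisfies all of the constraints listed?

Unsatisfiable

Constraints 1, 2, 5, and 6 give k − m ≥ 0, m − j ≥ 2, j − n ≥ 0, n − k ≥ -1.
Adding all 4 inequalities: the left sides telescope to 0, and the right sides sum to 0 + 2 + 0 + (-1) = 1. So 0 ≥ 1, which is false.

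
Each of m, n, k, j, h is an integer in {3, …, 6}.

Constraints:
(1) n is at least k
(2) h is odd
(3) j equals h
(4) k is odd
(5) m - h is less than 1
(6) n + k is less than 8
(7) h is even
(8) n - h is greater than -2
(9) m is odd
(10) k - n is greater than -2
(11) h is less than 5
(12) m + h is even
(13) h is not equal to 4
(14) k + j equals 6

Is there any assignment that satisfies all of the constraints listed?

Unsatisfiable

Constraint 9 makes m odd and constraint 7 makes h even, so m + h must be odd. Constraint 12 says m + h is even — contradiction.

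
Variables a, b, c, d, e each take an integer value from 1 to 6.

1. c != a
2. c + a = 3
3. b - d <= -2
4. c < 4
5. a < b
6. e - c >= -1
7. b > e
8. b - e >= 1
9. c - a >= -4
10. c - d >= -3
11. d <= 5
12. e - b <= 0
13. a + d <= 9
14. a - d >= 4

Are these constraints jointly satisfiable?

Unsatisfiable

Constraints 3, 6, 8, 9, and 14 give b − e ≥ 1, e − c ≥ -1, c − a ≥ -4, a − d ≥ 4, d − b ≥ 2.
Adding all 5 inequalities: the left sides telescope to 0, and the right sides sum to 1 + (-1) + (-4) + 4 + 2 = 2. So 0 ≥ 2, which is false.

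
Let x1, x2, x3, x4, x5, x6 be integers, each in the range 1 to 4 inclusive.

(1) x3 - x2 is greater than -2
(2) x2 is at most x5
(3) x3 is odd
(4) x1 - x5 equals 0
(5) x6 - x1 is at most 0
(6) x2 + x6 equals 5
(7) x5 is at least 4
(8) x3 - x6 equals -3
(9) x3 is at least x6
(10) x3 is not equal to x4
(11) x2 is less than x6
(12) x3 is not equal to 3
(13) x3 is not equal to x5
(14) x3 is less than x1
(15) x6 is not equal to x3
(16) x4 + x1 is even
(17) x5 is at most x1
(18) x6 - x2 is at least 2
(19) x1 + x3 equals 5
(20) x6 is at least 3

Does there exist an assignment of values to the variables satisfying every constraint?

From constraints 7 and 17: x1 ≥ x5 ≥ 4. From constraints 9 and 20: x3 ≥ x6 ≥ 3. Hence x1 + x3 ≥ 7. But constraint 19 requires x1 + x3 = 5, and 5 < 7. Contradiction.

Unsatisfiable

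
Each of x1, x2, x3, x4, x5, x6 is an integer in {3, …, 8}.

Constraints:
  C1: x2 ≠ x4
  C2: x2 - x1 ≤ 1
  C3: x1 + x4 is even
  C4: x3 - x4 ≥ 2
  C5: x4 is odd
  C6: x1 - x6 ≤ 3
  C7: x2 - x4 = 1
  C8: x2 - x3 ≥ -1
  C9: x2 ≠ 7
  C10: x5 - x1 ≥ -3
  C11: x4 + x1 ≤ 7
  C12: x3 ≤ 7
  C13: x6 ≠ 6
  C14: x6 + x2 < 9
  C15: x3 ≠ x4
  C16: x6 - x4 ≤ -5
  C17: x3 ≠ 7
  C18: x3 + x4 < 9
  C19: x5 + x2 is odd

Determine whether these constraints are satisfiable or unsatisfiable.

Unsatisfiable

Constraints 2, 4, 6, 8, and 16 give x6 − x1 ≥ -3, x1 − x2 ≥ -1, x2 − x3 ≥ -1, x3 − x4 ≥ 2, x4 − x6 ≥ 5.
Adding all 5 inequalities: the left sides telescope to 0, and the right sides sum to (-3) + (-1) + (-1) + 2 + 5 = 2. So 0 ≥ 2, which is false.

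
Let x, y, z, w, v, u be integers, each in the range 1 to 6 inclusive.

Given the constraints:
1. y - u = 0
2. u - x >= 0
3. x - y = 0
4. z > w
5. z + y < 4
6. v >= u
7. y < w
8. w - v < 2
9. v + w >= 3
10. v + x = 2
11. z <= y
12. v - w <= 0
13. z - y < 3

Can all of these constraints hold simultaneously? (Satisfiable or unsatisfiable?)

Unsatisfiable

Constraints 4, 7, and 11 give y < w, w < z, z ≤ y. Chaining: y < w < z ≤ y, which forces y < y — impossible.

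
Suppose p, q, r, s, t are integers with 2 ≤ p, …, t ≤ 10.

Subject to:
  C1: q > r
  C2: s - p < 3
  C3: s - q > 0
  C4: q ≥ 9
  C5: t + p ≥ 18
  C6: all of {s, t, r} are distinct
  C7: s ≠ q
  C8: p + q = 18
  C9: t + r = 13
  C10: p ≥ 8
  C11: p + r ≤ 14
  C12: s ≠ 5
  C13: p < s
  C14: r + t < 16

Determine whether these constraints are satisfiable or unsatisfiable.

Setting (p, q, r, s, t) = (9, 9, 4, 10, 9) satisfies everything: constraint 2: s - p = 1; constraint 3: s - q = 1, and the others follow.

Satisfiable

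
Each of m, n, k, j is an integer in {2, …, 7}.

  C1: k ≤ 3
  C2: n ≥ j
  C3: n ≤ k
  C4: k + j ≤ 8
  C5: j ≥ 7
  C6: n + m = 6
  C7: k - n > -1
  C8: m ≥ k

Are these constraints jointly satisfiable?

From constraints 2 and 5: n ≥ j and j ≥ 7, so n ≥ 7. From constraints 1 and 3: n ≤ k and k ≤ 3, so n ≤ 3. But 3 < 7, so no value of n works.

Unsatisfiable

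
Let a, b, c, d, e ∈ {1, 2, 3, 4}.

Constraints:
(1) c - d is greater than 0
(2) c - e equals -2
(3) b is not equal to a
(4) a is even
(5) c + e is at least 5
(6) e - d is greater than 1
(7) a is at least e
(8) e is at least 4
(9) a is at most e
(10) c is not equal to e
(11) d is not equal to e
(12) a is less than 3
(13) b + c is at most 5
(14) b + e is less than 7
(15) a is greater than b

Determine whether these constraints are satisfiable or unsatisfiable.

From constraints 7 and 8: a ≥ e and e ≥ 4, so a ≥ 4. From constraint 12: a ≤ 2. But 2 < 4, so no value of a works.

Unsatisfiable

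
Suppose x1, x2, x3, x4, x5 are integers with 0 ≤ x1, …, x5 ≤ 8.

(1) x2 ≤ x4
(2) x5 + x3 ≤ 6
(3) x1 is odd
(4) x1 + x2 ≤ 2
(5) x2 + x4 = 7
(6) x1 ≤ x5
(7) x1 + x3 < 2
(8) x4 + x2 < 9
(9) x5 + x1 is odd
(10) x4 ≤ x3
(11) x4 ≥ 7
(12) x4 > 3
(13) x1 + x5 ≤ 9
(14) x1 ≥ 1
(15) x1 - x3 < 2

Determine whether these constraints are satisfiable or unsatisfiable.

From constraints 6 and 14: x5 ≥ x1 ≥ 1. From constraints 10 and 11: x3 ≥ x4 ≥ 7. Hence x5 + x3 ≥ 8. But constraint 2 requires x5 + x3 ≤ 6, and 6 < 8. Contradiction.

Unsatisfiable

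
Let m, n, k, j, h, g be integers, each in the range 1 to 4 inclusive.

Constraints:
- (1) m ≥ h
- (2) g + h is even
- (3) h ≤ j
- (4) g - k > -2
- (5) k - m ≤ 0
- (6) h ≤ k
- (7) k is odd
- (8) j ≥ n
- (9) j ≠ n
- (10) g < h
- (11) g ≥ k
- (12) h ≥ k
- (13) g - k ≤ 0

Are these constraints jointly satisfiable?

Constraints 6, 10, and 11 give h ≤ k, k ≤ g, g < h. Chaining: h ≤ k ≤ g < h, which forces h < h — impossible.

Unsatisfiable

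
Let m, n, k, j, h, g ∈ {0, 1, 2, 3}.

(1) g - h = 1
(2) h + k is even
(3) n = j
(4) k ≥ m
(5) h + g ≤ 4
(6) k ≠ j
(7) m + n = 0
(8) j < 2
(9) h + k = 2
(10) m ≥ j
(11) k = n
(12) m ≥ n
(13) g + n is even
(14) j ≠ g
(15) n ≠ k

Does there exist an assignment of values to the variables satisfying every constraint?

Unsatisfiable

From constraints 3 and 11, k = n = j, so k = j. But constraint 6 says k ≠ j. Contradiction.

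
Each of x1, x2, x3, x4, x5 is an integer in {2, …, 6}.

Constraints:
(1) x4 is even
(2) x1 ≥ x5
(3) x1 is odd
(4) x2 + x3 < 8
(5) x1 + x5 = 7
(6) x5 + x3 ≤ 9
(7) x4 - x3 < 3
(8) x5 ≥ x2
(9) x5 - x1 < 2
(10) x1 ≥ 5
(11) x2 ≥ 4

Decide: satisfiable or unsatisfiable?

From constraint 10: x1 ≥ 5. From constraints 8 and 11: x5 ≥ x2 ≥ 4. Hence x1 + x5 ≥ 9. But constraint 5 requires x1 + x5 = 7, and 7 < 9. Contradiction.

Unsatisfiable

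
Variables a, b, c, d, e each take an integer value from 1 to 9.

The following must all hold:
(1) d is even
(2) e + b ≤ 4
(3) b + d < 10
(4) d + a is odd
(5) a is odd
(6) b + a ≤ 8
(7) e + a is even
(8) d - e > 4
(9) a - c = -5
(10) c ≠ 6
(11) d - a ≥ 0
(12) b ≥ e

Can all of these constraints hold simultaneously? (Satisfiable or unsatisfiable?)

One satisfying assignment is a = 3, b = 3, c = 8, d = 6, e = 1.
For the less obvious constraints — constraint 2: e + b = 4; constraint 3: b + d = 9; constraint 6: b + a = 6 — and the others hold by inspection.

Satisfiable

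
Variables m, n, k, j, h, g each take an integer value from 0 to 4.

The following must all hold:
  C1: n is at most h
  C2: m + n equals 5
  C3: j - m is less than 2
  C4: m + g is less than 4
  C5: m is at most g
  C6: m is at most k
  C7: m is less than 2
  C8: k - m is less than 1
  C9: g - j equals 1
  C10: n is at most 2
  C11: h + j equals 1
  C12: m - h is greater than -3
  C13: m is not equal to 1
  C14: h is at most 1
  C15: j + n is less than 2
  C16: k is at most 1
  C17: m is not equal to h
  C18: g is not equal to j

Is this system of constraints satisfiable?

From constraints 6 and 16: m ≤ k ≤ 1. From constraint 10: n ≤ 2. Hence m + n ≤ 3. But constraint 2 requires m + n = 5, and 5 > 3. Contradiction.

Unsatisfiable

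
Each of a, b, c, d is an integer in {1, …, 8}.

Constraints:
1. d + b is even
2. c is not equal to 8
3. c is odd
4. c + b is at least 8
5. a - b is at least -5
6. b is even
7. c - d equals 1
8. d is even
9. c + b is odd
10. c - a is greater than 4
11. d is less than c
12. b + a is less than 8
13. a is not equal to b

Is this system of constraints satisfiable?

Satisfiable

Try a = 2, b = 4, c = 7, d = 6.
Check constraint 4: c + b = 11; constraint 5: a - b = -2. The remaining constraints are straightforward to verify.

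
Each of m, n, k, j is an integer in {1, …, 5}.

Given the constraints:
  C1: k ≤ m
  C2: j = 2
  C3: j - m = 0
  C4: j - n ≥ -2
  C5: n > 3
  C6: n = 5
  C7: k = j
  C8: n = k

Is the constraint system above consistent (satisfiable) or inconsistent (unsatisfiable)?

Constraint 6 fixes n = 5 and constraint 2 fixes j = 2. Constraints 7 and 8 give n = k = j, so n = j. But 5 ≠ 2 — contradiction.

Unsatisfiable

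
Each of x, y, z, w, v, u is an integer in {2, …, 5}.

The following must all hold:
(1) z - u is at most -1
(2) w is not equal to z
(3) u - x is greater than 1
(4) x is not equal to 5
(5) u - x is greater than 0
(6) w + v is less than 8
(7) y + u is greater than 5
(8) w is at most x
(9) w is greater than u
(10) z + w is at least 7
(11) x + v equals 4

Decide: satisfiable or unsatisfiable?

Unsatisfiable

Constraints 5, 8, and 9 give u < w, w ≤ x, x < u. Chaining: u < w ≤ x < u, which forces u < u — impossible.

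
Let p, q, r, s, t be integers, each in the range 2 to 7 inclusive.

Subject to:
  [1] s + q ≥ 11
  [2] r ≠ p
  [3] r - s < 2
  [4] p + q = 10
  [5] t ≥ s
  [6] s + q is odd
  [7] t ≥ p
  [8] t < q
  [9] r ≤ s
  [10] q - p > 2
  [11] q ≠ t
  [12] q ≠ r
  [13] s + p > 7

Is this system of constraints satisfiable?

The assignment p = 3, q = 7, r = 5, s = 6, t = 6 works:
  constraint 1 holds since s + q = 13.
  constraint 3 holds since r - s = -1.
The rest check out directly.

Satisfiable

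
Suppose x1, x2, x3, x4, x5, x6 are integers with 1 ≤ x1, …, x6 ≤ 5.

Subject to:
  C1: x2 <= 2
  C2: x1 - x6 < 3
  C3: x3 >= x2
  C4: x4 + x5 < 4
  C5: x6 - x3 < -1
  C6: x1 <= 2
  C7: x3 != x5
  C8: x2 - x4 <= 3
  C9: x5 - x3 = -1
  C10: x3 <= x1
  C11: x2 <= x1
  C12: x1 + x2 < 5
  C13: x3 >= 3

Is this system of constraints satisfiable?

Unsatisfiable

From constraints 10 and 13: x1 ≥ x3 and x3 ≥ 3, so x1 ≥ 3. From constraint 6: x1 ≤ 2. But 2 < 3, so no value of x1 works.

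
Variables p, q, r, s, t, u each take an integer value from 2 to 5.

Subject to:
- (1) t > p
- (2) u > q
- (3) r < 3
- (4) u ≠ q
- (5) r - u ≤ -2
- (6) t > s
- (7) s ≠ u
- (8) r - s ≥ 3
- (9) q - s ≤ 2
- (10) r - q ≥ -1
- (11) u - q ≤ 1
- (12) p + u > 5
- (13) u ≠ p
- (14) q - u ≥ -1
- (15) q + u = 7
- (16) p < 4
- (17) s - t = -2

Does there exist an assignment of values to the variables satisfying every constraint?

Unsatisfiable

Constraints 5, 8, 9, and 14 give s − q ≥ -2, q − u ≥ -1, u − r ≥ 2, r − s ≥ 3.
Adding all 4 inequalities: the left sides telescope to 0, and the right sides sum to (-2) + (-1) + 2 + 3 = 2. So 0 ≥ 2, which is false.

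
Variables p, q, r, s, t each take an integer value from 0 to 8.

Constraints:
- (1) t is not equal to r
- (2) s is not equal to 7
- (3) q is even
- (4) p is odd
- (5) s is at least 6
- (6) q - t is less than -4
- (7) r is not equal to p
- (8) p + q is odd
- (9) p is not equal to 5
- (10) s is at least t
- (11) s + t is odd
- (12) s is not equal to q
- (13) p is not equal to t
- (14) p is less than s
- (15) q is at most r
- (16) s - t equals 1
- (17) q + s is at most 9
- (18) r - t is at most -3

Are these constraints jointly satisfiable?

Satisfiable

One satisfying assignment is p = 3, q = 0, r = 4, s = 8, t = 7.
For the less obvious constraints — constraint 6: q - t = -7; constraint 16: s - t = 1 — and the others hold by inspection.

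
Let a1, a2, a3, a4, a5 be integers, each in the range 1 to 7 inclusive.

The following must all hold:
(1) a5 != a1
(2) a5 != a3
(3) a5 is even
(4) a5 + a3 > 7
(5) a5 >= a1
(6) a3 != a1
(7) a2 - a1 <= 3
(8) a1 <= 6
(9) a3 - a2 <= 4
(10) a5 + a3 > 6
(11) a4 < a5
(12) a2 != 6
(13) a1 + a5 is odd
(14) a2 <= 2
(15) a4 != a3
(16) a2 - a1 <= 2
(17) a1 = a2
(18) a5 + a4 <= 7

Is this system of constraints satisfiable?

Try a1 = 1, a2 = 1, a3 = 2, a4 = 1, a5 = 6.
Check constraint 4: a5 + a3 = 8; constraint 7: a2 - a1 = 0; constraint 9: a3 - a2 = 1. The remaining constraints are straightforward to verify.

Satisfiable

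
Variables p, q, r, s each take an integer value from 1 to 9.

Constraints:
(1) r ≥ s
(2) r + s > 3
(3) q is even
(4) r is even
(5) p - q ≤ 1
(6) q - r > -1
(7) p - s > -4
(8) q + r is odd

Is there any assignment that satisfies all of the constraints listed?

Unsatisfiable

Constraint 3 makes q even and constraint 4 makes r even, so q + r must be even. Constraint 8 says q + r is odd — contradiction.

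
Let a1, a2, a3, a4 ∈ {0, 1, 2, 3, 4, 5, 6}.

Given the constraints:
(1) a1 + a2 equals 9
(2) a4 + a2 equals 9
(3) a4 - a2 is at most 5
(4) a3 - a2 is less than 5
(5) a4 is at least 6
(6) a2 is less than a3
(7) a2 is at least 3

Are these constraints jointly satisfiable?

Satisfiable

The assignment a1 = 6, a2 = 3, a3 = 6, a4 = 6 works:
  constraint 1 holds since a1 + a2 = 9.
  constraint 2 holds since a4 + a2 = 9.
  constraint 3 holds since a4 - a2 = 3.
The rest check out directly.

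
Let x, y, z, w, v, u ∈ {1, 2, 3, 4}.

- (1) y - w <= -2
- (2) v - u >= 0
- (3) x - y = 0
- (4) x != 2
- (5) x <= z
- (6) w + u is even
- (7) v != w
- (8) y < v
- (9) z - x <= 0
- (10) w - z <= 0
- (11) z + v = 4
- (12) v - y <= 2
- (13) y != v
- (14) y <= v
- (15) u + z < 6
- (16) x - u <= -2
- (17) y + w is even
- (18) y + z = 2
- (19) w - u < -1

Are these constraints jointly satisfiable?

Unsatisfiable

Constraints 1, 2, 9, 10, 12, and 16 give y − v ≥ -2, v − u ≥ 0, u − x ≥ 2, x − z ≥ 0, z − w ≥ 0, w − y ≥ 2.
Adding all 6 inequalities: the left sides telescope to 0, and the right sides sum to (-2) + 0 + 2 + 0 + 0 + 2 = 2. So 0 ≥ 2, which is false.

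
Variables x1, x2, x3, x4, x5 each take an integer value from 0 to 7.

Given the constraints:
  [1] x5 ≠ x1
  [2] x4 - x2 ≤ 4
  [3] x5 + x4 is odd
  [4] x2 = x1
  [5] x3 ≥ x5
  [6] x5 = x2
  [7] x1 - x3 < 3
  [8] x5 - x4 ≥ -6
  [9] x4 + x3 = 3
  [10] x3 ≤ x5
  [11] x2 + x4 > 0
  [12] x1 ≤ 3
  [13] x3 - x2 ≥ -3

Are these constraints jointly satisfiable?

From constraints 4 and 6, x5 = x2 = x1, so x5 = x1. But constraint 1 says x5 ≠ x1. Contradiction.

Unsatisfiable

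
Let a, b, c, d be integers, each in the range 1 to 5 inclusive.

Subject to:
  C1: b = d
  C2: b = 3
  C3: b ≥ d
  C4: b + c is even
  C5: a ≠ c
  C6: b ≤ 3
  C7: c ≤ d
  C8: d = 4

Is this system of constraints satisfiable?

Constraint 2 fixes b = 3 and constraint 8 fixes d = 4, but constraint 1 requires b = d. Since 3 ≠ 4, contradiction.

Unsatisfiable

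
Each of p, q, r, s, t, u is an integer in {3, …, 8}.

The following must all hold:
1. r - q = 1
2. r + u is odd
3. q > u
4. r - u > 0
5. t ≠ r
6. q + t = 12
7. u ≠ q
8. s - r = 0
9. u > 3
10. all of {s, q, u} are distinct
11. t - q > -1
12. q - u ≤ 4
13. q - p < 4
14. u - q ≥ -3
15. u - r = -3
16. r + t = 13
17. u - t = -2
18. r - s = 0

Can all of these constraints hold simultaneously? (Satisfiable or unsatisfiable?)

Satisfiable

One satisfying assignment is p = 4, q = 6, r = 7, s = 7, t = 6, u = 4.
For the less obvious constraints — constraint 1: r - q = 1; constraint 4: r - u = 3; constraint 6: q + t = 12 — and the others hold by inspection.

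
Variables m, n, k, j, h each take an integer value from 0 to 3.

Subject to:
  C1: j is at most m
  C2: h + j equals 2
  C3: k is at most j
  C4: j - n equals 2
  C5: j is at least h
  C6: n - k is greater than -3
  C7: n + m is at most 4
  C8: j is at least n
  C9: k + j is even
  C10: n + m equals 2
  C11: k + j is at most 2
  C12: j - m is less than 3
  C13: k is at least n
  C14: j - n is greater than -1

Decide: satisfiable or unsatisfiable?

One satisfying assignment is m = 2, n = 0, k = 0, j = 2, h = 0.
For the less obvious constraints — constraint 2: h + j = 2; constraint 4: j - n = 2; constraint 6: n - k = 0 — and the others hold by inspection.

Satisfiable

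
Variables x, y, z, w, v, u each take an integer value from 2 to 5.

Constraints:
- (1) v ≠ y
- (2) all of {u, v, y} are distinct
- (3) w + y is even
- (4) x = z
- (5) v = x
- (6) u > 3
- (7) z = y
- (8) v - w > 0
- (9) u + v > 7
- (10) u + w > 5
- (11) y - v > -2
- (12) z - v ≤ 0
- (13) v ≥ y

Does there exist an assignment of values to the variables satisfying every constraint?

From constraints 4, 5, and 7, v = x = z = y, so v = y. But constraint 1 says v ≠ y. Contradiction.

Unsatisfiable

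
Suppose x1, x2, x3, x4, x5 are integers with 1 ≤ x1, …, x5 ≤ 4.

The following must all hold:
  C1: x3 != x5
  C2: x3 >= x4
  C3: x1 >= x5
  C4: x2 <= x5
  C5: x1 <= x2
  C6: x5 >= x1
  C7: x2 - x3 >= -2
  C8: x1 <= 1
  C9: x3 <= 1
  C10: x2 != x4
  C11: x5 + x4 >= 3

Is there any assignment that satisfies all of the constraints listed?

Unsatisfiable

From constraints 3 and 8: x5 ≤ x1 ≤ 1. From constraints 2 and 9: x4 ≤ x3 ≤ 1. Hence x5 + x4 ≤ 2. But constraint 11 requires x5 + x4 ≥ 3, and 3 > 2. Contradiction.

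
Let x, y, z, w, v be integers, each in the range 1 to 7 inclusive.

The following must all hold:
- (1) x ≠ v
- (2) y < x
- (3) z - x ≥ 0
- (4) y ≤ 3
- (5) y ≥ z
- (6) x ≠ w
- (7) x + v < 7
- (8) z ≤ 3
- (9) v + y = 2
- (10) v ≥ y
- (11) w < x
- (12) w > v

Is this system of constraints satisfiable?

Constraints 3, 5, 10, 11, and 12 give z ≤ y, y ≤ v, v < w, w < x, x ≤ z. Chaining: z ≤ y ≤ v < w < x ≤ z, which forces z < z — impossible.

Unsatisfiable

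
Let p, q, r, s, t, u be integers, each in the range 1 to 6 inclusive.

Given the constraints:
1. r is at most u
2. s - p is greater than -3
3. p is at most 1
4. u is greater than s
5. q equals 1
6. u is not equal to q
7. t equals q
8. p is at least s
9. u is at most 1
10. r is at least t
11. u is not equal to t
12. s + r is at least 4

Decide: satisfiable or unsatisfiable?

From constraints 3 and 8: s ≤ p ≤ 1. From constraints 1 and 9: r ≤ u ≤ 1. Hence s + r ≤ 2. But constraint 12 requires s + r ≥ 4, and 4 > 2. Contradiction.

Unsatisfiable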